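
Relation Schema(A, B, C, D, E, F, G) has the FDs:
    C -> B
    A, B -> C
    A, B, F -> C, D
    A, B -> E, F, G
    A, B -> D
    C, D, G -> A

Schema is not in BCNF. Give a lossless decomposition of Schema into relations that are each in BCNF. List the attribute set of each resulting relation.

{A, C, D, E, F, G}; {B, C}

Candidate keys of the original relation: {A, B}, {A, C}, {C, D, G}.
In {A, B, C, D, E, F, G}, {C} is not a superkey ({C}⁺ restricted to this set is {B, C}), so split on C -> B into {B, C} and {A, C, D, E, F, G}.
{B, C} has no BCNF violation.
{A, C, D, E, F, G} has no BCNF violation.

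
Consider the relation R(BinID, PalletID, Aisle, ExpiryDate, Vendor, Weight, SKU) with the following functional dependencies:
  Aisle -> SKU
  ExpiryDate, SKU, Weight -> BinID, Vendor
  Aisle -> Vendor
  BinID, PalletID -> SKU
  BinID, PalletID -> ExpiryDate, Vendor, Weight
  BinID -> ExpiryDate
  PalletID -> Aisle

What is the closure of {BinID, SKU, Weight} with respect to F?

{BinID, ExpiryDate, SKU, Vendor, Weight}

Start with {BinID, SKU, Weight}.
BinID -> ExpiryDate applies; add {ExpiryDate} → now {BinID, ExpiryDate, SKU, Weight}.
ExpiryDate, SKU, Weight -> BinID, Vendor applies; add {Vendor} → now {BinID, ExpiryDate, SKU, Vendor, Weight}.
No further FD applies.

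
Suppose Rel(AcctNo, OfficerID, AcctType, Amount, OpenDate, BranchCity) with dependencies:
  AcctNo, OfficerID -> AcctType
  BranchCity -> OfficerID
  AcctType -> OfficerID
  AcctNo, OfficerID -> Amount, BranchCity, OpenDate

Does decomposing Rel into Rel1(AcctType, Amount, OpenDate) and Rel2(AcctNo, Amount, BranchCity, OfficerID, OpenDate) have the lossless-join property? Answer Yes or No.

No

Common attributes: {Amount, OpenDate}; their closure is {Amount, OpenDate}.
Rel1 ⊄ {Amount, OpenDate} and Rel2 ⊄ {Amount, OpenDate}, so the split is lossy.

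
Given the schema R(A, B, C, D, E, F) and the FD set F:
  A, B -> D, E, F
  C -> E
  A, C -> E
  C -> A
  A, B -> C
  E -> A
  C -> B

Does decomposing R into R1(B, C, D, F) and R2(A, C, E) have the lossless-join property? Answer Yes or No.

Yes

R1 ∩ R2 = {C}; its closure under F is {A, B, C, D, E, F}.
This includes all of R1, so the common attributes are a superkey of R1 — the join is lossless.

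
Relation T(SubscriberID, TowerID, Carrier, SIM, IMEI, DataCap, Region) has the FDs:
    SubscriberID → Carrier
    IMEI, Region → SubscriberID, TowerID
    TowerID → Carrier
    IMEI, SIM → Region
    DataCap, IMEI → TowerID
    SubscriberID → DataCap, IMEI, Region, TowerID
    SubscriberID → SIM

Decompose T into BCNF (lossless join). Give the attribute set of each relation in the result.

Candidate keys of the original relation: {IMEI, Region}, {IMEI, SIM}, {SubscriberID}.
Within {Carrier, DataCap, IMEI, Region, SIM, SubscriberID, TowerID}: {TowerID}⁺ ∩ {Carrier, DataCap, IMEI, Region, SIM, SubscriberID, TowerID} = {Carrier, TowerID}, not the whole set, so TowerID → Carrier violates BCNF; decompose into {Carrier, TowerID} and {DataCap, IMEI, Region, SIM, SubscriberID, TowerID}.
{Carrier, TowerID} has no BCNF violation.
Within {DataCap, IMEI, Region, SIM, SubscriberID, TowerID}: {DataCap, IMEI}⁺ ∩ {DataCap, IMEI, Region, SIM, SubscriberID, TowerID} = {DataCap, IMEI, TowerID}, not the whole set, so DataCap, IMEI → TowerID violates BCNF; decompose into {DataCap, IMEI, TowerID} and {DataCap, IMEI, Region, SIM, SubscriberID}.
{DataCap, IMEI, TowerID} has no BCNF violation.
{DataCap, IMEI, Region, SIM, SubscriberID} has no BCNF violation.

{Carrier, TowerID}; {DataCap, IMEI, Region, SIM, SubscriberID}; {DataCap, IMEI, TowerID}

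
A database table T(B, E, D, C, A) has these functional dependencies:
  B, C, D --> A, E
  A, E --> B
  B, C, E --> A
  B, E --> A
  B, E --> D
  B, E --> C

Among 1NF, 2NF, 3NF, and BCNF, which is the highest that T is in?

BCNF

Candidate keys: {A, E}, {B, C, D}, {B, E}. Prime attributes: {A, B, C, D, E}.
The left-hand side of every FD is a superkey, so BCNF is satisfied.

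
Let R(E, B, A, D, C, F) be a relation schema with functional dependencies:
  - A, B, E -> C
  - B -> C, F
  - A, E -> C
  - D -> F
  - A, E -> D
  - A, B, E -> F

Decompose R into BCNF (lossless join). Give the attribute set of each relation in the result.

{A, B, E}; {A, D, E}; {B, C, F}

Candidate key of the original relation: {A, B, E}.
Within {A, B, C, D, E, F}: {B}⁺ ∩ {A, B, C, D, E, F} = {B, C, F}, not the whole set, so B -> C, F violates BCNF; decompose into {B, C, F} and {A, B, D, E}.
{B, C, F} is in BCNF.
Within {A, B, D, E}: {A, E}⁺ ∩ {A, B, D, E} = {A, D, E}, not the whole set, so A, E -> D violates BCNF; decompose into {A, D, E} and {A, B, E}.
{A, D, E} is in BCNF.
{A, B, E} is in BCNF.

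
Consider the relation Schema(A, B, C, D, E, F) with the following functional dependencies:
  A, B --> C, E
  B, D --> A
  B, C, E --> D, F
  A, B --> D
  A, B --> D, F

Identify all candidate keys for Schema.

{A, B}, {B, C, E}, {B, D}

{B} never appears on the right of any FD, so every key must include it.
{A, B} is a candidate key since {A, B}⁺ = {A, B, C, D, E, F} covers every attribute.
{B, D} is a candidate key since {B, D}⁺ = {A, B, C, D, E, F} covers every attribute.
{B, C, E} is a candidate key since {B, C, E}⁺ = {A, B, C, D, E, F} covers every attribute.
No proper subset of any of these is a key, and no other minimal superkey exists.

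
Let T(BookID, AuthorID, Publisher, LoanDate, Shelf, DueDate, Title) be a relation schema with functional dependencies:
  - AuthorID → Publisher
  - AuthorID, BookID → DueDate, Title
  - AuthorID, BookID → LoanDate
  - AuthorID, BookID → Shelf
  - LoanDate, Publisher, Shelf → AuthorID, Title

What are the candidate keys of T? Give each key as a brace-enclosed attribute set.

{AuthorID, BookID}, {BookID, LoanDate, Publisher, Shelf}

No FD produces {BookID}, so it must be in every candidate key.
{AuthorID, BookID} is a candidate key since {AuthorID, BookID}⁺ = {AuthorID, BookID, DueDate, LoanDate, Publisher, Shelf, Title} covers every attribute.
{BookID, LoanDate, Publisher, Shelf} is a candidate key since {BookID, LoanDate, Publisher, Shelf}⁺ = {AuthorID, BookID, DueDate, LoanDate, Publisher, Shelf, Title} covers every attribute.
These are minimal and exhaustive — every other superkey contains one of them.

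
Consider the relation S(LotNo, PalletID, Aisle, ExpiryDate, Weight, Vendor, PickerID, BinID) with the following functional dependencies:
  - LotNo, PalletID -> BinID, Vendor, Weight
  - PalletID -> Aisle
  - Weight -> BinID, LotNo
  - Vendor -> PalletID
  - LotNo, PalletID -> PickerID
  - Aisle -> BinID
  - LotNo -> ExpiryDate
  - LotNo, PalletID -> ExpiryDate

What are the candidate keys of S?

{LotNo, PalletID} is a candidate key since {LotNo, PalletID}⁺ = {Aisle, BinID, ExpiryDate, LotNo, PalletID, PickerID, Vendor, Weight} covers every attribute.
{LotNo, Vendor} is a candidate key since {LotNo, Vendor}⁺ = {Aisle, BinID, ExpiryDate, LotNo, PalletID, PickerID, Vendor, Weight} covers every attribute.
{PalletID, Weight} is a candidate key since {PalletID, Weight}⁺ = {Aisle, BinID, ExpiryDate, LotNo, PalletID, PickerID, Vendor, Weight} covers every attribute.
{Vendor, Weight} is a candidate key since {Vendor, Weight}⁺ = {Aisle, BinID, ExpiryDate, LotNo, PalletID, PickerID, Vendor, Weight} covers every attribute.
Any other superkey properly contains one of these, so there are no further candidate keys.

{LotNo, PalletID}, {LotNo, Vendor}, {PalletID, Weight}, {Vendor, Weight}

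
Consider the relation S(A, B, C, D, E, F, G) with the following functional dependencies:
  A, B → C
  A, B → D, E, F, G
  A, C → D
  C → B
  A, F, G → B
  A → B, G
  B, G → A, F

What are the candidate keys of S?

{A}⁺ = {A, B, C, D, E, F, G}, which is every attribute, so {A} is a candidate key.
{B, G}⁺ = {A, B, C, D, E, F, G}, which is every attribute, so {B, G} is a candidate key.
{C, G}⁺ = {A, B, C, D, E, F, G}, which is every attribute, so {C, G} is a candidate key.
No proper subset of any of these is a key, and no other minimal superkey exists.

{A}, {B, G}, {C, G}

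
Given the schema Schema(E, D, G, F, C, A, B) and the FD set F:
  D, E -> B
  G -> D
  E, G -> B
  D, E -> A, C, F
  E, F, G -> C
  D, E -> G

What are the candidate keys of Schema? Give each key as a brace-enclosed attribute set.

No FD produces {E}, so it must be in every candidate key.
{D, E}⁺ = {A, B, C, D, E, F, G}, which is every attribute, so {D, E} is a candidate key.
{E, G}⁺ = {A, B, C, D, E, F, G}, which is every attribute, so {E, G} is a candidate key.
These are minimal and exhaustive — every other superkey contains one of them.

{D, E}, {E, G}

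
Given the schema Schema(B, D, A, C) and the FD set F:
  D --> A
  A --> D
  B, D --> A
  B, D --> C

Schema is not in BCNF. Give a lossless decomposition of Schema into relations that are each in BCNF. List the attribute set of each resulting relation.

{A, D}; {B, C, D}

Candidate keys of the original relation: {A, B}, {B, D}.
{A, B, C, D}: {D} determines {A, D} here but is not a superkey — split on D --> A, giving {A, D} and {B, C, D}.
{A, D} is in BCNF.
{B, C, D} is in BCNF.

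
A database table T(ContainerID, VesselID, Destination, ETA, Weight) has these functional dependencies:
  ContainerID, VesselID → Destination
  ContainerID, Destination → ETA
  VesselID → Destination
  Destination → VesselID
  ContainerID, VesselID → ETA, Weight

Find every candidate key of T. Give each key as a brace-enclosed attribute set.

{ContainerID, Destination}, {ContainerID, VesselID}

No FD produces {ContainerID}, so it must be in every candidate key.
{ContainerID, Destination} is a candidate key since {ContainerID, Destination}⁺ = {ContainerID, Destination, ETA, VesselID, Weight} covers every attribute.
{ContainerID, VesselID} is a candidate key since {ContainerID, VesselID}⁺ = {ContainerID, Destination, ETA, VesselID, Weight} covers every attribute.
These are minimal and exhaustive — every other superkey contains one of them.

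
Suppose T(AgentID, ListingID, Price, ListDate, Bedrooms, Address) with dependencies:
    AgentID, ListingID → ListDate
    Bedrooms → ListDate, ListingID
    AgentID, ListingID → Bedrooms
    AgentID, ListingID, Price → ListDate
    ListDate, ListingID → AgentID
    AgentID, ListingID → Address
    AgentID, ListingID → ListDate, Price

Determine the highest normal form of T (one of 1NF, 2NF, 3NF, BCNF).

Candidate keys: {AgentID, ListingID}, {Bedrooms}, {ListDate, ListingID}. Prime attributes: {AgentID, Bedrooms, ListDate, ListingID}.
Each dependency's left side is a superkey — BCNF holds.

BCNF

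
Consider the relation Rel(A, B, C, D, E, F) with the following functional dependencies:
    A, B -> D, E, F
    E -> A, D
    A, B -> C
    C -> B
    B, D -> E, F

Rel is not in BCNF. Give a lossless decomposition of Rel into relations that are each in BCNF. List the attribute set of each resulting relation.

Candidate keys of the original relation: {A, B}, {A, C}, {B, D}, {B, E}, {C, D}, {C, E}.
Within {A, B, C, D, E, F}: {E}⁺ ∩ {A, B, C, D, E, F} = {A, D, E}, not the whole set, so E -> A, D violates BCNF; decompose into {A, D, E} and {B, C, E, F}.
{A, D, E}: every determinant is a superkey — BCNF.
Within {B, C, E, F}: {C}⁺ ∩ {B, C, E, F} = {B, C}, not the whole set, so C -> B violates BCNF; decompose into {B, C} and {C, E, F}.
{B, C}: every determinant is a superkey — BCNF.
{C, E, F}: every determinant is a superkey — BCNF.

{A, D, E}; {B, C}; {C, E, F}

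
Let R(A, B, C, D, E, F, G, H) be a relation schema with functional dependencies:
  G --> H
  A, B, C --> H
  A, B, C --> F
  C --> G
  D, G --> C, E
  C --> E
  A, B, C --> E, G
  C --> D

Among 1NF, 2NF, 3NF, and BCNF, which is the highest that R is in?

1NF

Candidate keys: {A, B, C}, {A, B, D, G}. Prime attributes: {A, B, C, D, G}.
G --> H breaks BCNF: {G}⁺ = {G, H}, so {G} is not a superkey.
G --> H determines the non-prime attribute {H} from a non-superkey — 3NF is violated.
Since {C} ⊂ {A, B, C} and {C}⁺ ⊇ {E, H} with {E, H} non-prime, there is a partial dependency; 2NF fails.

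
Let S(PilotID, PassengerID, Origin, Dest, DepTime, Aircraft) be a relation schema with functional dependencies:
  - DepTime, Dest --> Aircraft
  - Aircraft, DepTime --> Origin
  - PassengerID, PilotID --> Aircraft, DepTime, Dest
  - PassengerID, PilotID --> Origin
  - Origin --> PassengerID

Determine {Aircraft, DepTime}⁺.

Start with {Aircraft, DepTime}.
Aircraft, DepTime --> Origin applies; add {Origin} → now {Aircraft, DepTime, Origin}.
Origin --> PassengerID applies; add {PassengerID} → now {Aircraft, DepTime, Origin, PassengerID}.
No further FD applies.

{Aircraft, DepTime, Origin, PassengerID}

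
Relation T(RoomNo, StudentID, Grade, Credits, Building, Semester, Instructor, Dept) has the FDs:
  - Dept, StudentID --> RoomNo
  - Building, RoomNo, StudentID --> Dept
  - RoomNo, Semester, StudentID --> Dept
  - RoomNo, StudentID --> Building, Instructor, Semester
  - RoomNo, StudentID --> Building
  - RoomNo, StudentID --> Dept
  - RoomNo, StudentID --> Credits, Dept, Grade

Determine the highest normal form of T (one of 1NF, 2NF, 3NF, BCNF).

BCNF

Candidate keys: {Dept, StudentID}, {RoomNo, StudentID}. Prime attributes: {Dept, RoomNo, StudentID}.
The left-hand side of every FD is a superkey, so BCNF is satisfied.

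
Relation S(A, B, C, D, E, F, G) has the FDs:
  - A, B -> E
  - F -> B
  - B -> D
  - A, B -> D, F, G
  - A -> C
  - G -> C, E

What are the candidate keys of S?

{A, B}, {A, F}

Attributes never on any right-hand side: {A} — every candidate key must contain it.
{A, B} is a candidate key since {A, B}⁺ = {A, B, C, D, E, F, G} covers every attribute.
{A, F} is a candidate key since {A, F}⁺ = {A, B, C, D, E, F, G} covers every attribute.
Any other superkey properly contains one of these, so there are no further candidate keys.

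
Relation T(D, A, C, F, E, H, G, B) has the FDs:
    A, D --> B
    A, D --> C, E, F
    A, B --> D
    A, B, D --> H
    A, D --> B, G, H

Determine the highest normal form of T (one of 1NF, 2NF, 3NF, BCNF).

Candidate keys: {A, B}, {A, D}. Prime attributes: {A, B, D}.
The left-hand side of every FD is a superkey, so BCNF is satisfied.

BCNF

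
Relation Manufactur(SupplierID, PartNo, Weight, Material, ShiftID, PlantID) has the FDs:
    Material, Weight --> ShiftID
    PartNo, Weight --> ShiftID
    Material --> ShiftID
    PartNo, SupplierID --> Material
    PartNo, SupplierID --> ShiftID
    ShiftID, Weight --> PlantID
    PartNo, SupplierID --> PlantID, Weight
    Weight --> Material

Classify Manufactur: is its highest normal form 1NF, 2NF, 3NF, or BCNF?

2NF

Candidate key: {PartNo, SupplierID}. Prime attributes: {PartNo, SupplierID}.
Material, Weight --> ShiftID breaks BCNF: {Material, Weight}⁺ = {Material, PlantID, ShiftID, Weight}, so {Material, Weight} is not a superkey.
Material, Weight --> ShiftID determines the non-prime attribute {ShiftID} from a non-superkey — 3NF is violated.
Checking every proper subset of each key, none determines a non-prime attribute — 2NF is satisfied.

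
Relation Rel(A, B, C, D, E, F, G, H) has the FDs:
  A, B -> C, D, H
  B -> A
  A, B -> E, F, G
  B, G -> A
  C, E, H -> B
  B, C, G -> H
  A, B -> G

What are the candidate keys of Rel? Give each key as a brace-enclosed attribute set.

{B}, {C, E, H}

{B}⁺ = {A, B, C, D, E, F, G, H} — all of the relation — so {B} is a candidate key.
{C, E, H}⁺ = {A, B, C, D, E, F, G, H} — all of the relation — so {C, E, H} is a candidate key.
Any other superkey properly contains one of these, so there are no further candidate keys.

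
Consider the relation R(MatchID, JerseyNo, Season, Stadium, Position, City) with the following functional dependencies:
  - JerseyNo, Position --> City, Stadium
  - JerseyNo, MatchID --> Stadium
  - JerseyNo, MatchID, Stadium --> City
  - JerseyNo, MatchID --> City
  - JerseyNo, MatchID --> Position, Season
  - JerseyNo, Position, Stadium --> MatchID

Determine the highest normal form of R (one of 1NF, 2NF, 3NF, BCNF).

Candidate keys: {JerseyNo, MatchID}, {JerseyNo, Position}. Prime attributes: {JerseyNo, MatchID, Position}.
Each dependency's left side is a superkey — BCNF holds.

BCNF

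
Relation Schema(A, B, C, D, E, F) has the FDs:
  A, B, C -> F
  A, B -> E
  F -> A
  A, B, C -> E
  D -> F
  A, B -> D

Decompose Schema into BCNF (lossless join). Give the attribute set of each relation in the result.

{A, B, C}; {A, F}; {B, D, E}; {D, F}

Candidate keys of the original relation: {A, B, C}, {B, C, D}, {B, C, F}.
In {A, B, C, D, E, F}, {A, B} is not a superkey ({A, B}⁺ restricted to this set is {A, B, D, E, F}), so split on A, B -> D, E, F into {A, B, D, E, F} and {A, B, C}.
In {A, B, D, E, F}, {F} is not a superkey ({F}⁺ restricted to this set is {A, F}), so split on F -> A into {A, F} and {B, D, E, F}.
{A, F} has no BCNF violation.
In {B, D, E, F}, {D} is not a superkey ({D}⁺ restricted to this set is {D, F}), so split on D -> F into {D, F} and {B, D, E}.
{D, F} has no BCNF violation.
{B, D, E} has no BCNF violation.
{A, B, C} has no BCNF violation.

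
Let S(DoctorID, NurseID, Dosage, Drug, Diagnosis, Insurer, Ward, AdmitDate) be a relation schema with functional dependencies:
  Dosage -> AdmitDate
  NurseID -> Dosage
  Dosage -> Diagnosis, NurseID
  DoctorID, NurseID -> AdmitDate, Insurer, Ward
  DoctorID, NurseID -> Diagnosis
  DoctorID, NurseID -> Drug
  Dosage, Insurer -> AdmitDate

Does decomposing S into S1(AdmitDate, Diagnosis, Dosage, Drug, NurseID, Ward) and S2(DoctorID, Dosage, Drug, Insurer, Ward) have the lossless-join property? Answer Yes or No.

Yes

Common attributes: {Dosage, Drug, Ward}; their closure is {AdmitDate, Diagnosis, Dosage, Drug, NurseID, Ward}.
Since S1 ⊆ {AdmitDate, Diagnosis, Dosage, Drug, NurseID, Ward}, the intersection is a superkey of S1; the decomposition is lossless.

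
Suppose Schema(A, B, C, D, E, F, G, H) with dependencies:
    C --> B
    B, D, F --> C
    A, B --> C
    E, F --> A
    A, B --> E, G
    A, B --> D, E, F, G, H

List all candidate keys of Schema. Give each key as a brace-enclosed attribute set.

Closure of {A, B} is {A, B, C, D, E, F, G, H}, the whole schema; {A, B} is a candidate key.
Closure of {A, C} is {A, B, C, D, E, F, G, H}, the whole schema; {A, C} is a candidate key.
Closure of {B, E, F} is {A, B, C, D, E, F, G, H}, the whole schema; {B, E, F} is a candidate key.
Closure of {C, E, F} is {A, B, C, D, E, F, G, H}, the whole schema; {C, E, F} is a candidate key.
Any other superkey properly contains one of these, so there are no further candidate keys.

{A, B}, {A, C}, {B, E, F}, {C, E, F}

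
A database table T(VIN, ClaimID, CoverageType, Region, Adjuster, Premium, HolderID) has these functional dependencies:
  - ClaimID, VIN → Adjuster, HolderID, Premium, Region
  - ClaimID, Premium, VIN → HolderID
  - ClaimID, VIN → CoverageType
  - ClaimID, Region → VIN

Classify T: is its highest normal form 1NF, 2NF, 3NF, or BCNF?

BCNF

Candidate keys: {ClaimID, Region}, {ClaimID, VIN}. Prime attributes: {ClaimID, Region, VIN}.
Every FD has a superkey on the left, so the relation is in BCNF.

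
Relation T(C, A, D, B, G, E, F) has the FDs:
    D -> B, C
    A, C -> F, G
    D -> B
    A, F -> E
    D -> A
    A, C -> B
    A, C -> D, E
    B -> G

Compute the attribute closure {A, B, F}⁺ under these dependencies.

{A, B, E, F, G}

Start with {A, B, F}.
A, F -> E applies; add {E} → now {A, B, E, F}.
B -> G applies; add {G} → now {A, B, E, F, G}.
No further FD applies.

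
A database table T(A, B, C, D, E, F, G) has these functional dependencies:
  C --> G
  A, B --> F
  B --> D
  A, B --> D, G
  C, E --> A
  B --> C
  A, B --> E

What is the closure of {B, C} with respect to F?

Start with {B, C}.
C --> G applies; add {G} → now {B, C, G}.
B --> D applies; add {D} → now {B, C, D, G}.
No further FD applies.

{B, C, D, G}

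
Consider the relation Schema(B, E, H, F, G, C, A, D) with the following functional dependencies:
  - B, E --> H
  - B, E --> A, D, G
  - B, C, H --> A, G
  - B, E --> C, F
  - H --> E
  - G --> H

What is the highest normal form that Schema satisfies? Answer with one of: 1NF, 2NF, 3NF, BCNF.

3NF

Candidate keys: {B, E}, {B, G}, {B, H}. Prime attributes: {B, E, G, H}.
H --> E breaks BCNF: {H}⁺ = {E, H}, so {H} is not a superkey.
But every attribute on its right side ({E}) is prime, and the same holds for every other non-superkey FD, so 3NF still holds.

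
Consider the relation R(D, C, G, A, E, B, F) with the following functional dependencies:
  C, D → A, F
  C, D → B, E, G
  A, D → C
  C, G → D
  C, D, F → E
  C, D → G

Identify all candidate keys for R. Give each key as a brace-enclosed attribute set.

{A, D}, {C, D}, {C, G}

{A, D}⁺ = {A, B, C, D, E, F, G} — all of the relation — so {A, D} is a candidate key.
{C, D}⁺ = {A, B, C, D, E, F, G} — all of the relation — so {C, D} is a candidate key.
{C, G}⁺ = {A, B, C, D, E, F, G} — all of the relation — so {C, G} is a candidate key.
No proper subset of any of these is a key, and no other minimal superkey exists.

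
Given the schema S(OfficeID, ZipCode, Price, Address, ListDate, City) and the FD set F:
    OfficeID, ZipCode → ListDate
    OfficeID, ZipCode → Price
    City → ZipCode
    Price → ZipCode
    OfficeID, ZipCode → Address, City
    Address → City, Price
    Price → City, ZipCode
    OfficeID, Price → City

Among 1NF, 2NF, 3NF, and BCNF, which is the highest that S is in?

3NF

Candidate keys: {Address, OfficeID}, {City, OfficeID}, {OfficeID, Price}, {OfficeID, ZipCode}. Prime attributes: {Address, City, OfficeID, Price, ZipCode}.
City → ZipCode: {City}⁺ = {City, ZipCode}, which is not all of the attributes, so the left side is not a superkey — BCNF is violated.
Since {ZipCode} ⊆ prime attributes and every other non-superkey FD also has a prime right side, the schema is in 3NF.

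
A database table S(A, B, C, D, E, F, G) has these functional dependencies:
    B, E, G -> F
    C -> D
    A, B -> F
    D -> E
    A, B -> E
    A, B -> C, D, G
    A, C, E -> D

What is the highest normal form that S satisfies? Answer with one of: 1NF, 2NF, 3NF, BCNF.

2NF

Candidate key: {A, B}. Prime attributes: {A, B}.
B, E, G -> F: {B, E, G}⁺ = {B, E, F, G}, which is not all of the attributes, so the left side is not a superkey — BCNF is violated.
B, E, G -> F has non-prime {F} on the right and a non-superkey on the left, so 3NF fails.
No proper subset of a key has a non-prime attribute in its closure, so there is no partial dependency; 2NF holds.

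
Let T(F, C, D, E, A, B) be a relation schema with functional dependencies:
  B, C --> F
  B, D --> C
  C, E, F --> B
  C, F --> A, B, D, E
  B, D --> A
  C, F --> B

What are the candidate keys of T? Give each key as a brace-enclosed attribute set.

{B, C}, {B, D}, {C, F}

{B, C}⁺ = {A, B, C, D, E, F}, which is every attribute, so {B, C} is a candidate key.
{B, D}⁺ = {A, B, C, D, E, F}, which is every attribute, so {B, D} is a candidate key.
{C, F}⁺ = {A, B, C, D, E, F}, which is every attribute, so {C, F} is a candidate key.
No proper subset of any of these is a key, and no other minimal superkey exists.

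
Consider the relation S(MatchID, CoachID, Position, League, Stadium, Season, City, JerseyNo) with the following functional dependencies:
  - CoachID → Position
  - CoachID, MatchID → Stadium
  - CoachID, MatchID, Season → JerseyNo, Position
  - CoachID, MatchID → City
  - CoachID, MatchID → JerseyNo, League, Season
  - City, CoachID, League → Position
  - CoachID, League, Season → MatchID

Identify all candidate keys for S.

{CoachID, League, Season}, {CoachID, MatchID}

{CoachID} never appears on the right of any FD, so every key must include it.
Closure of {CoachID, MatchID} is {City, CoachID, JerseyNo, League, MatchID, Position, Season, Stadium}, the whole schema; {CoachID, MatchID} is a candidate key.
Closure of {CoachID, League, Season} is {City, CoachID, JerseyNo, League, MatchID, Position, Season, Stadium}, the whole schema; {CoachID, League, Season} is a candidate key.
These are minimal and exhaustive — every other superkey contains one of them.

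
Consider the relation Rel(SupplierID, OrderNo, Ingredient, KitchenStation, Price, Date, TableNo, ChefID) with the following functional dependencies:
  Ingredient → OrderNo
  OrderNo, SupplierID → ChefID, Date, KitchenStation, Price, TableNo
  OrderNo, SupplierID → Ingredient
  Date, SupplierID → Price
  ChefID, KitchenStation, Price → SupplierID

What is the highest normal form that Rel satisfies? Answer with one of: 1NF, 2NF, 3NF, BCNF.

3NF

Candidate keys: {ChefID, Ingredient, KitchenStation, Price}, {ChefID, KitchenStation, OrderNo, Price}, {Ingredient, SupplierID}, {OrderNo, SupplierID}. Prime attributes: {ChefID, Ingredient, KitchenStation, OrderNo, Price, SupplierID}.
Ingredient → OrderNo breaks BCNF: {Ingredient}⁺ = {Ingredient, OrderNo}, so {Ingredient} is not a superkey.
Since {OrderNo} ⊆ prime attributes and every other non-superkey FD also has a prime right side, the schema is in 3NF.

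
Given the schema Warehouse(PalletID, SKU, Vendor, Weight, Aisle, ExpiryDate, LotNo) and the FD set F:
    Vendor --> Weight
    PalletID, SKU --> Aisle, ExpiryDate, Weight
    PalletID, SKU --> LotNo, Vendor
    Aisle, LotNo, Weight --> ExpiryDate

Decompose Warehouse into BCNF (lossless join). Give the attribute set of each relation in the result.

Candidate key of the original relation: {PalletID, SKU}.
{Aisle, ExpiryDate, LotNo, PalletID, SKU, Vendor, Weight}: {Vendor} determines {Vendor, Weight} here but is not a superkey — split on Vendor --> Weight, giving {Vendor, Weight} and {Aisle, ExpiryDate, LotNo, PalletID, SKU, Vendor}.
{Vendor, Weight} has no BCNF violation.
{Aisle, ExpiryDate, LotNo, PalletID, SKU, Vendor}: {Aisle, LotNo, Vendor} determines {Aisle, ExpiryDate, LotNo, Vendor} here but is not a superkey — split on Aisle, LotNo, Vendor --> ExpiryDate, giving {Aisle, ExpiryDate, LotNo, Vendor} and {Aisle, LotNo, PalletID, SKU, Vendor}.
{Aisle, ExpiryDate, LotNo, Vendor} has no BCNF violation.
{Aisle, LotNo, PalletID, SKU, Vendor} has no BCNF violation.

{Aisle, ExpiryDate, LotNo, Vendor}; {Aisle, LotNo, PalletID, SKU, Vendor}; {Vendor, Weight}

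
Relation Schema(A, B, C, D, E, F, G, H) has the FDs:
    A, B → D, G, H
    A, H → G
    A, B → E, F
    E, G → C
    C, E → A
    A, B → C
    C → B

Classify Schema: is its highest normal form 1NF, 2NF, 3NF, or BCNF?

Candidate keys: {A, B}, {A, C}, {A, E, H}, {C, E}, {E, G}. Prime attributes: {A, B, C, E, G, H}.
For A, H → G we have {A, H}⁺ = {A, G, H}; {A, H} is not a superkey, so BCNF fails.
But every attribute on its right side ({G}) is prime, and the same holds for every other non-superkey FD, so 3NF still holds.

3NF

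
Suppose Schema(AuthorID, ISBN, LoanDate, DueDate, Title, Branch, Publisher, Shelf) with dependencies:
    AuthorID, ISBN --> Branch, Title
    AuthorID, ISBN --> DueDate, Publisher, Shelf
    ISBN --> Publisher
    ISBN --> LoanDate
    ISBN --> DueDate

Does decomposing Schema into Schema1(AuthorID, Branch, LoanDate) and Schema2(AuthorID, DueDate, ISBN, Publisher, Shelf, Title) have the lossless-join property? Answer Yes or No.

No

Schema1 ∩ Schema2 = {AuthorID}; its closure under F is {AuthorID}.
Schema1 ⊄ {AuthorID} and Schema2 ⊄ {AuthorID}, so the split is lossy.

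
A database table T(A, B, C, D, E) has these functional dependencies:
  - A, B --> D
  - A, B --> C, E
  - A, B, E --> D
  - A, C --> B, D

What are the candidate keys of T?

{A, B}, {A, C}

Attributes never on any right-hand side: {A} — every candidate key must contain it.
{A, B}⁺ = {A, B, C, D, E}, which is every attribute, so {A, B} is a candidate key.
{A, C}⁺ = {A, B, C, D, E}, which is every attribute, so {A, C} is a candidate key.
Any other superkey properly contains one of these, so there are no further candidate keys.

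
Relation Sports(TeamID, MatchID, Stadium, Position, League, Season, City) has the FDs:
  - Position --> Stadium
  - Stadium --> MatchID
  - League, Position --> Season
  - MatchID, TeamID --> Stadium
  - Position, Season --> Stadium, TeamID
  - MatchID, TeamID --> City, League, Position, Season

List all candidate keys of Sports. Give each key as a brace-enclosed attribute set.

{League, Position}, {MatchID, TeamID}, {Position, Season}, {Position, TeamID}, {Stadium, TeamID}

{League, Position}⁺ = {City, League, MatchID, Position, Season, Stadium, TeamID} — all of the relation — so {League, Position} is a candidate key.
{MatchID, TeamID}⁺ = {City, League, MatchID, Position, Season, Stadium, TeamID} — all of the relation — so {MatchID, TeamID} is a candidate key.
{Position, Season}⁺ = {City, League, MatchID, Position, Season, Stadium, TeamID} — all of the relation — so {Position, Season} is a candidate key.
{Position, TeamID}⁺ = {City, League, MatchID, Position, Season, Stadium, TeamID} — all of the relation — so {Position, TeamID} is a candidate key.
{Stadium, TeamID}⁺ = {City, League, MatchID, Position, Season, Stadium, TeamID} — all of the relation — so {Stadium, TeamID} is a candidate key.
Any other superkey properly contains one of these, so there are no further candidate keys.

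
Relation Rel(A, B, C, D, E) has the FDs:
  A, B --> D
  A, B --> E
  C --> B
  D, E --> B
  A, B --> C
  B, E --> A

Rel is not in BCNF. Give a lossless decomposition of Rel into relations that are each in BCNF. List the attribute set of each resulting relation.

{A, C, D, E}; {B, C}

Candidate keys of the original relation: {A, B}, {A, C}, {B, E}, {C, E}, {D, E}.
{A, B, C, D, E}: {C} determines {B, C} here but is not a superkey — split on C --> B, giving {B, C} and {A, C, D, E}.
{B, C}: every determinant is a superkey — BCNF.
{A, C, D, E}: every determinant is a superkey — BCNF.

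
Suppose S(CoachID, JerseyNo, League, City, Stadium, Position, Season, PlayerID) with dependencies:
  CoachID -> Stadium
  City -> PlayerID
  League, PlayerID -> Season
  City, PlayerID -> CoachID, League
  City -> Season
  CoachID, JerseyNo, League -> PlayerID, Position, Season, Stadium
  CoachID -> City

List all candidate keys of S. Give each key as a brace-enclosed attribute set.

{City, JerseyNo}, {CoachID, JerseyNo}

Attributes never on any right-hand side: {JerseyNo} — every candidate key must contain it.
{City, JerseyNo} is a candidate key since {City, JerseyNo}⁺ = {City, CoachID, JerseyNo, League, PlayerID, Position, Season, Stadium} covers every attribute.
{CoachID, JerseyNo} is a candidate key since {CoachID, JerseyNo}⁺ = {City, CoachID, JerseyNo, League, PlayerID, Position, Season, Stadium} covers every attribute.
No proper subset of any of these is a key, and no other minimal superkey exists.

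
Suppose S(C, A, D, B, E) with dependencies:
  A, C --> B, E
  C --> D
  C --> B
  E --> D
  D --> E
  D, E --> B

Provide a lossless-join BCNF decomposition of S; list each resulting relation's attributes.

Candidate key of the original relation: {A, C}.
In {A, B, C, D, E}, {C} is not a superkey ({C}⁺ restricted to this set is {B, C, D, E}), so split on C --> B, D, E into {B, C, D, E} and {A, C}.
In {B, C, D, E}, {E} is not a superkey ({E}⁺ restricted to this set is {B, D, E}), so split on E --> B, D into {B, D, E} and {C, E}.
{B, D, E} is in BCNF.
{C, E} is in BCNF.
{A, C} is in BCNF.

{A, C}; {B, D, E}; {C, E}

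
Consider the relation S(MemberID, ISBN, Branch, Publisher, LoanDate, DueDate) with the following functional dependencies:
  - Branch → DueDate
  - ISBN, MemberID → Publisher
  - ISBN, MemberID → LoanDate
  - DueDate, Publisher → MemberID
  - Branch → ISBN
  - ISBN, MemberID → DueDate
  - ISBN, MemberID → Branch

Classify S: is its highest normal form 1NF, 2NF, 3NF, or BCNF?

Candidate keys: {Branch, MemberID}, {Branch, Publisher}, {DueDate, ISBN, Publisher}, {ISBN, MemberID}. Prime attributes: {Branch, DueDate, ISBN, MemberID, Publisher}.
Branch → DueDate breaks BCNF: {Branch}⁺ = {Branch, DueDate, ISBN}, so {Branch} is not a superkey.
Since {DueDate} ⊆ prime attributes and every other non-superkey FD also has a prime right side, the schema is in 3NF.

3NF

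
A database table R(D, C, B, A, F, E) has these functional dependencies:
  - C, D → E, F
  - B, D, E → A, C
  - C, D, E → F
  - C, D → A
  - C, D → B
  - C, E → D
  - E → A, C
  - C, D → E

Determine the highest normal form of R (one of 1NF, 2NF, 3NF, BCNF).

BCNF

Candidate keys: {C, D}, {E}. Prime attributes: {C, D, E}.
Every FD has a superkey on the left, so the relation is in BCNF.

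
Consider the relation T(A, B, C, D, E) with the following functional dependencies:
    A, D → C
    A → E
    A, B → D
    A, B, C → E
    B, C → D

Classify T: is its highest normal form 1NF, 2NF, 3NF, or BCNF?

Candidate key: {A, B}. Prime attributes: {A, B}.
For A, D → C we have {A, D}⁺ = {A, C, D, E}; {A, D} is not a superkey, so BCNF fails.
A, D → C determines the non-prime attribute {C} from a non-superkey — 3NF is violated.
{A} is a proper subset of the key {A, B}, and {A}⁺ contains the non-prime attribute {E} — a partial dependency, so 2NF is violated.

1NF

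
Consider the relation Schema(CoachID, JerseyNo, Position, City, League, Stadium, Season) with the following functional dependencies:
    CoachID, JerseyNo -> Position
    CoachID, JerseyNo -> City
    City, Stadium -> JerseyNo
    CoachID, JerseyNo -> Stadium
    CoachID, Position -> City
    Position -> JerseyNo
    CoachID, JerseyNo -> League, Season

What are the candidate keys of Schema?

{City, CoachID, Stadium}, {CoachID, JerseyNo}, {CoachID, Position}

{CoachID} never appears on the right of any FD, so every key must include it.
Closure of {CoachID, JerseyNo} is {City, CoachID, JerseyNo, League, Position, Season, Stadium}, the whole schema; {CoachID, JerseyNo} is a candidate key.
Closure of {CoachID, Position} is {City, CoachID, JerseyNo, League, Position, Season, Stadium}, the whole schema; {CoachID, Position} is a candidate key.
Closure of {City, CoachID, Stadium} is {City, CoachID, JerseyNo, League, Position, Season, Stadium}, the whole schema; {City, CoachID, Stadium} is a candidate key.
These are minimal and exhaustive — every other superkey contains one of them.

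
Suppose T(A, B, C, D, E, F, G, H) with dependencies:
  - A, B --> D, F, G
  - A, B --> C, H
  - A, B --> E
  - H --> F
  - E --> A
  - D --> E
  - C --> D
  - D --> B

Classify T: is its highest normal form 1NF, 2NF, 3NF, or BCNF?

Candidate keys: {A, B}, {B, E}, {C}, {D}. Prime attributes: {A, B, C, D, E}.
H --> F: {H}⁺ = {F, H}, which is not all of the attributes, so the left side is not a superkey — BCNF is violated.
H --> F has non-prime {F} on the right and a non-superkey on the left, so 3NF fails.
No proper subset of a key has a non-prime attribute in its closure, so there is no partial dependency; 2NF holds.

2NF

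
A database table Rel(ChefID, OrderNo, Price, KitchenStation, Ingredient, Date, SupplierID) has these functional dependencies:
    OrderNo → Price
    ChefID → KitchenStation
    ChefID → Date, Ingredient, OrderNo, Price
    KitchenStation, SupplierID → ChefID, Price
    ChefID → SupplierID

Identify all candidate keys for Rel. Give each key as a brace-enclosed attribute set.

{ChefID}⁺ = {ChefID, Date, Ingredient, KitchenStation, OrderNo, Price, SupplierID} — all of the relation — so {ChefID} is a candidate key.
{KitchenStation, SupplierID}⁺ = {ChefID, Date, Ingredient, KitchenStation, OrderNo, Price, SupplierID} — all of the relation — so {KitchenStation, SupplierID} is a candidate key.
Any other superkey properly contains one of these, so there are no further candidate keys.

{ChefID}, {KitchenStation, SupplierID}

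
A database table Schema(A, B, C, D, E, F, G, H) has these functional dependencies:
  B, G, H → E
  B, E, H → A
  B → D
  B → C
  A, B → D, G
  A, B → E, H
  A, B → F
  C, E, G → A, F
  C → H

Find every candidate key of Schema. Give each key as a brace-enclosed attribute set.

{A, B}, {B, E}, {B, G}

Attributes never on any right-hand side: {B} — every candidate key must contain it.
{A, B}⁺ = {A, B, C, D, E, F, G, H}, which is every attribute, so {A, B} is a candidate key.
{B, E}⁺ = {A, B, C, D, E, F, G, H}, which is every attribute, so {B, E} is a candidate key.
{B, G}⁺ = {A, B, C, D, E, F, G, H}, which is every attribute, so {B, G} is a candidate key.
No proper subset of any of these is a key, and no other minimal superkey exists.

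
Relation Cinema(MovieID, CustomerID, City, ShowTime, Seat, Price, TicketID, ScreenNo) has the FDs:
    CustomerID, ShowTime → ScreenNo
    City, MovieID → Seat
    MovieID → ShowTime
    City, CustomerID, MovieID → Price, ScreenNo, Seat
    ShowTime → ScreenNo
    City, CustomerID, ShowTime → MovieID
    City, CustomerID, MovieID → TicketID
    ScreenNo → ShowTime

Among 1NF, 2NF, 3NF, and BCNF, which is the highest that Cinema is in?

Candidate keys: {City, CustomerID, MovieID}, {City, CustomerID, ScreenNo}, {City, CustomerID, ShowTime}. Prime attributes: {City, CustomerID, MovieID, ScreenNo, ShowTime}.
CustomerID, ShowTime → ScreenNo breaks BCNF: {CustomerID, ShowTime}⁺ = {CustomerID, ScreenNo, ShowTime}, so {CustomerID, ShowTime} is not a superkey.
Because {Seat} is non-prime and the left side of City, MovieID → Seat is not a superkey, the relation is not in 3NF.
{City, MovieID} is a proper subset of the key {City, CustomerID, MovieID}, and {City, MovieID}⁺ contains the non-prime attribute {Seat} — a partial dependency, so 2NF is violated.

1NF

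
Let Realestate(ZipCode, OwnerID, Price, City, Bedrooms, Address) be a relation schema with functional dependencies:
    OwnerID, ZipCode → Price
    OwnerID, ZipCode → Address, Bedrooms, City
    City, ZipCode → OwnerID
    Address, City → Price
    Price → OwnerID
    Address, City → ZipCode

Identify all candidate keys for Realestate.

{Address, City}, {City, ZipCode}, {OwnerID, ZipCode}, {Price, ZipCode}

{Address, City}⁺ = {Address, Bedrooms, City, OwnerID, Price, ZipCode}, which is every attribute, so {Address, City} is a candidate key.
{City, ZipCode}⁺ = {Address, Bedrooms, City, OwnerID, Price, ZipCode}, which is every attribute, so {City, ZipCode} is a candidate key.
{OwnerID, ZipCode}⁺ = {Address, Bedrooms, City, OwnerID, Price, ZipCode}, which is every attribute, so {OwnerID, ZipCode} is a candidate key.
{Price, ZipCode}⁺ = {Address, Bedrooms, City, OwnerID, Price, ZipCode}, which is every attribute, so {Price, ZipCode} is a candidate key.
No proper subset of any of these is a key, and no other minimal superkey exists.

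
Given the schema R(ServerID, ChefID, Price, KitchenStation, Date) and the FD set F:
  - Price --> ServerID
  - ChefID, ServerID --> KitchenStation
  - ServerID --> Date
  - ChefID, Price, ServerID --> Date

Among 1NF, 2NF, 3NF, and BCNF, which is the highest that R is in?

1NF

Candidate key: {ChefID, Price}. Prime attributes: {ChefID, Price}.
For Price --> ServerID we have {Price}⁺ = {Date, Price, ServerID}; {Price} is not a superkey, so BCNF fails.
Price --> ServerID has non-prime {ServerID} on the right and a non-superkey on the left, so 3NF fails.
{Price} is a proper subset of the key {ChefID, Price}, and {Price}⁺ contains the non-prime attributes {Date, ServerID} — a partial dependency, so 2NF is violated.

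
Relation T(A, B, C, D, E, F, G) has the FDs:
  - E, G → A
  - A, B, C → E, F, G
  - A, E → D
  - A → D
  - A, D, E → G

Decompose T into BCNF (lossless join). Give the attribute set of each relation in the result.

{A, D}; {A, E, G}; {B, C, E, F, G}

Candidate keys of the original relation: {A, B, C}, {B, C, E, G}.
Within {A, B, C, D, E, F, G}: {E, G}⁺ ∩ {A, B, C, D, E, F, G} = {A, D, E, G}, not the whole set, so E, G → A, D violates BCNF; decompose into {A, D, E, G} and {B, C, E, F, G}.
Within {A, D, E, G}: {A}⁺ ∩ {A, D, E, G} = {A, D}, not the whole set, so A → D violates BCNF; decompose into {A, D} and {A, E, G}.
{A, D}: every determinant is a superkey — BCNF.
{A, E, G}: every determinant is a superkey — BCNF.
{B, C, E, F, G}: every determinant is a superkey — BCNF.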